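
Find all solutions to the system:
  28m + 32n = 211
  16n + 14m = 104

no solution

Row-reduce:
R1 ← R1 / (28).
R2 ← R2 − 14·R1.
Row 2 reduces to 0 = -3/2, a contradiction. The system is inconsistent.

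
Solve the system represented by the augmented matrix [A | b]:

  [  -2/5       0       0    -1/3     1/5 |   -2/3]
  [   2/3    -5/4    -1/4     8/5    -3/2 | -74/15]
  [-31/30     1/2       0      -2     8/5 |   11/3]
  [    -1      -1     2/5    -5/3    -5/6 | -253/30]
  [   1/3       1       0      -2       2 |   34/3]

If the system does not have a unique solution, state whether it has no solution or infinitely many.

Row-reduce:
R1 ← R1 / (-2/5).
R2 ← R2 − 2/3·R1.
R3 ← R3 + 31/30·R1.
R4 ← R4 + 1·R1.
R5 ← R5 − 1/3·R1.
R2 ← R2 / (-5/4).
R3 ← R3 − 1/2·R2.
R4 ← R4 + 1·R2.
R5 ← R5 − 1·R2.
R3 ← R3 / (-1/10).
R2 ← R2 − 1/5·R3.
R4 ← R4 − 3/5·R3.
R5 ← R5 + 1/5·R3.
R4 ← R4 / (-1349/225).
R1 ← R1 − 5/6·R4.
R2 ← R2 + 41/18·R4.
R3 ← R3 − 649/90·R4.
Rank is 4 with 5 unknowns, leaving x_5 free.

infinitely many solutions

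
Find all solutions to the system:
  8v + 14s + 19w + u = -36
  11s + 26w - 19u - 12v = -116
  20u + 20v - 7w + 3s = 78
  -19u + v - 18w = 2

Row-reduce:
R2 ← R2 + 19·R1.
R3 ← R3 − 20·R1.
R4 ← R4 + 19·R1.
R2 ← R2 / (140).
R1 ← R1 − 8·R2.
R3 ← R3 + 140·R2.
R4 ← R4 − 153·R2.
Swap R3 and R4.
R3 ← R3 / (-11191/140).
R1 ← R1 + 109/35·R3.
R2 ← R2 − 387/140·R3.
Row 4 reduces to 0 = -2, a contradiction. The system is inconsistent.

no solution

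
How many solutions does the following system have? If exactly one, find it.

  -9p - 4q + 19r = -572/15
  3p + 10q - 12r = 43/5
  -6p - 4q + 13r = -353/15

Row-reduce the augmented matrix:
R1 ← R1 / (-9).
R2 ← R2 − 3·R1.
R3 ← R3 + 6·R1.
R2 ← R2 / (26/3).
R1 ← R1 − 4/9·R2.
R3 ← R3 + 4/3·R2.
R3 ← R3 / (-7/13).
R1 ← R1 + 71/39·R3.
R2 ← R2 + 17/26·R3.
Reading off the reduced rows gives p = 1/5, q = -2, r = -7/3.

p = 1/5, q = -2, r = -7/3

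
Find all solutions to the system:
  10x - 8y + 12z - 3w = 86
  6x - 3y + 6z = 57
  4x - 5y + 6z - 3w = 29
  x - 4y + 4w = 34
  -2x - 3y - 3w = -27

x = 6, y = -1, z = 3, w = 6

Row-reduce the augmented matrix:
R1 ← R1 / (10).
R2 ← R2 − 6·R1.
R3 ← R3 − 4·R1.
R4 ← R4 − 1·R1.
R5 ← R5 + 2·R1.
R2 ← R2 / (9/5).
R1 ← R1 + 4/5·R2.
R3 ← R3 + 9/5·R2.
R4 ← R4 + 16/5·R2.
R5 ← R5 + 23/5·R2.
Swap R3 and R4.
R3 ← R3 / (-10/3).
R1 ← R1 − 2/3·R3.
R2 ← R2 + 2/3·R3.
R5 ← R5 + 2/3·R3.
Swap R4 and R5.
R4 ← R4 / (-1/2).
R1 ← R1 − 2·R4.
R2 ← R2 + 1/2·R4.
R3 ← R3 + 9/4·R4.
R5 reduces to 0 = 0, so the extra equation is consistent.
Reading off the reduced rows gives x = 6, y = -1, z = 3, w = 6.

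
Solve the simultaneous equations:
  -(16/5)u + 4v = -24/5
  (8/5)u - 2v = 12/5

infinitely many solutions

Row-reduce:
R1 ← R1 / (-16/5).
R2 ← R2 − 8/5·R1.
Rank is 1 with 2 unknowns, leaving v free.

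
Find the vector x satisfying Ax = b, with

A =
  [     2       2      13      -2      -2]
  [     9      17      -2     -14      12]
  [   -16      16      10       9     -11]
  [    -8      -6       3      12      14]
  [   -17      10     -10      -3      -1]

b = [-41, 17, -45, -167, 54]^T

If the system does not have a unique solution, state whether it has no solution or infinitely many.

Row-reduce the augmented matrix:
R1 ← R1 / (2).
R2 ← R2 − 9·R1.
R3 ← R3 + 16·R1.
R4 ← R4 + 8·R1.
R5 ← R5 + 17·R1.
R2 ← R2 / (8).
R1 ← R1 − 1·R2.
R3 ← R3 − 32·R2.
R4 ← R4 − 2·R2.
R5 ← R5 − 27·R2.
R3 ← R3 / (356).
R1 ← R1 − 225/16·R3.
R2 ← R2 + 121/16·R3.
R4 ← R4 − 561/8·R3.
R5 ← R5 − 4875/16·R3.
R4 ← R4 / (7659/2848).
R1 ← R1 + 5061/5696·R4.
R2 ← R2 + 1987/5696·R4.
R3 ← R3 − 13/356·R4.
R5 ← R5 + 81175/5696·R4.
R5 ← R5 / (321599/2553).
R1 ← R1 − 7005/851·R5.
R2 ← R2 − 8171/2553·R5.
R3 ← R3 + 1580/2553·R5.
R4 ← R4 − 21469/2553·R5.
Reading off the reduced rows gives x_1 = 1, x_2 = 0, x_3 = -5, x_4 = -5, x_5 = -6.

x_1 = 1, x_2 = 0, x_3 = -5, x_4 = -5, x_5 = -6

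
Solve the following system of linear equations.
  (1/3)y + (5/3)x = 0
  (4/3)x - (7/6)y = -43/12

Row-reduce the augmented matrix:
R1 ← R1 / (5/3).
R2 ← R2 − 4/3·R1.
R2 ← R2 / (-43/30).
R1 ← R1 − 1/5·R2.
Reading off the reduced rows gives x = -1/2, y = 5/2.

x = -1/2, y = 5/2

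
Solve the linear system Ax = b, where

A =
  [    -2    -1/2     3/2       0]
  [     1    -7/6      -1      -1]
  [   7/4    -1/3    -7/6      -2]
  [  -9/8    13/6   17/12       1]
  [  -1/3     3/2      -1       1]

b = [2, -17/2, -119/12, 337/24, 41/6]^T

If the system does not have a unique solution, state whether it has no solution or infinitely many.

no solution

Row-reduce:
R1 ← R1 / (-2).
R2 ← R2 − 1·R1.
R3 ← R3 − 7/4·R1.
R4 ← R4 + 9/8·R1.
R5 ← R5 + 1/3·R1.
R2 ← R2 / (-17/12).
R1 ← R1 − 1/4·R2.
R3 ← R3 + 37/48·R2.
R4 ← R4 − 235/96·R2.
R5 ← R5 − 19/12·R2.
R3 ← R3 / (115/408).
R1 ← R1 + 27/34·R3.
R2 ← R2 − 3/17·R3.
R4 ← R4 − 115/816·R3.
R5 ← R5 + 26/17·R3.
Swap R4 and R5.
R4 ← R4 / (-922/115).
R1 ← R1 + 492/115·R4.
R2 ← R2 − 186/115·R4.
R3 ← R3 + 594/115·R4.
Row 5 reduces to 0 = 2, a contradiction. The system is inconsistent.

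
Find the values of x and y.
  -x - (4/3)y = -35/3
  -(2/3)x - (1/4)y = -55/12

From equation 1: x = 35/3 − 4/3·y.
Substitute into equation 2 and solve: y = 5.
Then x = 5.

x = 5, y = 5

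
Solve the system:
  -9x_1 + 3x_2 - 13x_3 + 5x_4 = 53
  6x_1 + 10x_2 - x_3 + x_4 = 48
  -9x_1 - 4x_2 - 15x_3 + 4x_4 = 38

Row-reduce:
R1 ← R1 / (-9).
R2 ← R2 − 6·R1.
R3 ← R3 + 9·R1.
R2 ← R2 / (12).
R1 ← R1 + 1/3·R2.
R3 ← R3 + 7·R2.
R3 ← R3 / (-275/36).
R1 ← R1 − 127/108·R3.
R2 ← R2 + 29/36·R3.
Rank is 3 with 4 unknowns, leaving x_4 free.

infinitely many solutions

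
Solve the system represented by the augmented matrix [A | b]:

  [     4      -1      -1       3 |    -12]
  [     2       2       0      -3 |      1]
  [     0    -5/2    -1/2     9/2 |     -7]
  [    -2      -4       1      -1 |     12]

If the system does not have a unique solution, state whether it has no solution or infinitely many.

infinitely many solutions

Row-reduce:
R1 ← R1 / (4).
R2 ← R2 − 2·R1.
R4 ← R4 + 2·R1.
R2 ← R2 / (5/2).
R1 ← R1 + 1/4·R2.
R3 ← R3 + 5/2·R2.
R4 ← R4 + 9/2·R2.
Swap R3 and R4.
R3 ← R3 / (7/5).
R1 ← R1 + 1/5·R3.
R2 ← R2 − 1/5·R3.
Rank is 3 with 4 unknowns, leaving x_4 free.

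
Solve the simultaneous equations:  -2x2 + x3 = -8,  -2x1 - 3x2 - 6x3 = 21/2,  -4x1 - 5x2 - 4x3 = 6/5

x1 = -3/4, x2 = 13/5, x3 = -14/5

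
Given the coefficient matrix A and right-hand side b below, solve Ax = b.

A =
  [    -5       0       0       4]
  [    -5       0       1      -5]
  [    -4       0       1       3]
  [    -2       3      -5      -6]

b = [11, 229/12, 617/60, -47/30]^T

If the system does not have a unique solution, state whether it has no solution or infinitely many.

x_1 = -14/5, x_2 = -5/3, x_3 = 4/3, x_4 = -3/4

Row-reduce the augmented matrix:
R1 ← R1 / (-5).
R2 ← R2 + 5·R1.
R3 ← R3 + 4·R1.
R4 ← R4 + 2·R1.
Swap R2 and R4.
R2 ← R2 / (3).
R2 ← R2 + 5/3·R3.
R4 ← R4 − 1·R3.
R4 ← R4 / (-44/5).
R1 ← R1 + 4/5·R4.
R2 ← R2 + 43/15·R4.
R3 ← R3 + 1/5·R4.
Reading off the reduced rows gives x_1 = -14/5, x_2 = -5/3, x_3 = 4/3, x_4 = -3/4.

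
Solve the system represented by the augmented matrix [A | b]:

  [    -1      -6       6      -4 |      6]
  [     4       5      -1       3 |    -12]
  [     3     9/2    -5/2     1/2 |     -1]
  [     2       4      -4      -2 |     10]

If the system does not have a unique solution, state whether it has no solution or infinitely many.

Row-reduce:
R1 ← R1 / (-1).
R2 ← R2 − 4·R1.
R3 ← R3 − 3·R1.
R4 ← R4 − 2·R1.
R2 ← R2 / (-19).
R1 ← R1 − 6·R2.
R3 ← R3 + 27/2·R2.
R4 ← R4 + 8·R2.
R3 ← R3 / (-16/19).
R1 ← R1 − 24/19·R3.
R2 ← R2 + 23/19·R3.
R4 ← R4 + 32/19·R3.
Rank is 3 with 4 unknowns, leaving x_4 free.

infinitely many solutions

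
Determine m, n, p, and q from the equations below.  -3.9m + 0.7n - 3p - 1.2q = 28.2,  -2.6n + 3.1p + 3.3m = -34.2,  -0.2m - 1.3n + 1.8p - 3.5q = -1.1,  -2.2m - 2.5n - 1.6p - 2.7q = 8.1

m = 0, n = 6, p = -6, q = -5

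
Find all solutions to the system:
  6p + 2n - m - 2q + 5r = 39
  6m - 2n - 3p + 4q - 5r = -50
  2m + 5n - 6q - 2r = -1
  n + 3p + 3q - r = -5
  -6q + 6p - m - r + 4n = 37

m = -3, n = -3, p = 4, q = -4, r = 2

Row-reduce the augmented matrix:
R1 ← R1 / (-1).
R2 ← R2 − 6·R1.
R3 ← R3 − 2·R1.
R5 ← R5 + 1·R1.
R2 ← R2 / (10).
R1 ← R1 + 2·R2.
R3 ← R3 − 9·R2.
R4 ← R4 − 1·R2.
R5 ← R5 − 2·R2.
R3 ← R3 / (-177/10).
R1 ← R1 − 3/5·R3.
R2 ← R2 − 33/10·R3.
R4 ← R4 + 3/10·R3.
R5 ← R5 + 33/5·R3.
R4 ← R4 / (227/59).
R1 ← R1 − 18/59·R4.
R2 ← R2 + 78/59·R4.
R3 ← R3 − 28/177·R4.
R5 ← R5 + 80/59·R4.
R5 ← R5 / (-1530/227).
R1 ← R1 + 53/227·R5.
R2 ← R2 + 300/227·R5.
R3 ← R3 − 649/681·R5.
R4 ← R4 + 192/227·R5.
Reading off the reduced rows gives m = -3, n = -3, p = 4, q = -4, r = 2.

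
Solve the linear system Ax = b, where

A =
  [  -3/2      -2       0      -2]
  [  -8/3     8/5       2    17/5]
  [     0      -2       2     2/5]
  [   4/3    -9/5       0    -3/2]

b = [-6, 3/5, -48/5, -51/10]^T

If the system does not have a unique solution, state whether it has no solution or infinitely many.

infinitely many solutions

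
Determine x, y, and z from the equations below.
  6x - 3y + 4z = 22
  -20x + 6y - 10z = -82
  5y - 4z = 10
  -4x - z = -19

x = 6, y = -2, z = -5

Row-reduce the augmented matrix:
R1 ← R1 / (6).
R2 ← R2 + 20·R1.
R4 ← R4 + 4·R1.
R2 ← R2 / (-4).
R1 ← R1 + 1/2·R2.
R3 ← R3 − 5·R2.
R4 ← R4 + 2·R2.
R3 ← R3 / (1/6).
R1 ← R1 − 1/4·R3.
R2 ← R2 + 5/6·R3.
R4 reduces to 0 = 0, so the extra equation is consistent.
Reading off the reduced rows gives x = 6, y = -2, z = -5.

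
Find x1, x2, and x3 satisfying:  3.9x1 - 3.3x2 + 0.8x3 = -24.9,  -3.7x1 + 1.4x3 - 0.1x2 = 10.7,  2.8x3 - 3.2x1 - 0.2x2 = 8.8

Row-reduce the augmented matrix:
R1 ← R1 / (39/10).
R2 ← R2 + 37/10·R1.
R3 ← R3 + 16/5·R1.
R2 ← R2 / (-42/13).
R1 ← R1 + 11/13·R2.
R3 ← R3 + 189/65·R2.
R3 ← R3 / (227/150).
R1 ← R1 + 227/630·R3.
R2 ← R2 + 421/630·R3.
Reading off the reduced rows gives x1 = -3, x2 = 4, x3 = 0.

x1 = -3, x2 = 4, x3 = 0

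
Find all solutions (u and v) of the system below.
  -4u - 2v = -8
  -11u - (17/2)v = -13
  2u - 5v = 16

no solution

Row-reduce:
R1 ← R1 / (-4).
R2 ← R2 + 11·R1.
R3 ← R3 − 2·R1.
R2 ← R2 / (-3).
R1 ← R1 − 1/2·R2.
R3 ← R3 + 6·R2.
Row 3 reduces to 0 = -6, a contradiction. The system is inconsistent.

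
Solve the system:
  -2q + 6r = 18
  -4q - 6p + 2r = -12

Row-reduce:
Swap R1 and R2.
R1 ← R1 / (-6).
R2 ← R2 / (-2).
R1 ← R1 − 2/3·R2.
Rank is 2 with 3 unknowns, leaving r free.

infinitely many solutions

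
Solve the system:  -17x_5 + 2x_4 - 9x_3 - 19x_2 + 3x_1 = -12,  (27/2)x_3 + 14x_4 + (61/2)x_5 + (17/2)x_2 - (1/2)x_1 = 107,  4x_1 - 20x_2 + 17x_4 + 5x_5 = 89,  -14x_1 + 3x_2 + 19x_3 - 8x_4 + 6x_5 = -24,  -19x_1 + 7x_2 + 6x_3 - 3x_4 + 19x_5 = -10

Row-reduce:
R1 ← R1 / (3).
R2 ← R2 + 1/2·R1.
R3 ← R3 − 4·R1.
R4 ← R4 + 14·R1.
R5 ← R5 + 19·R1.
R2 ← R2 / (16/3).
R1 ← R1 + 19/3·R2.
R3 ← R3 − 16/3·R2.
R4 ← R4 + 257/3·R2.
R5 ← R5 + 340/3·R2.
Swap R3 and R4.
R3 ← R3 / (679/4).
R1 ← R1 − 45/4·R3.
R2 ← R2 − 9/4·R3.
R5 ← R5 − 204·R3.
Swap R4 and R5.
R4 ← R4 / (97683/2716).
R1 ← R1 − 3179/1358·R4.
R2 ← R2 + 1037/2716·R4.
R3 ← R3 − 3705/2716·R4.
Rank is 4 with 5 unknowns, leaving x_5 free.

infinitely many solutions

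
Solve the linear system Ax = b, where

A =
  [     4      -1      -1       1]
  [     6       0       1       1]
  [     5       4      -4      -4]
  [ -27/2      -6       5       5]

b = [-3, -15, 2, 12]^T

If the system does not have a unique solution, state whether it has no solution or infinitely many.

infinitely many solutions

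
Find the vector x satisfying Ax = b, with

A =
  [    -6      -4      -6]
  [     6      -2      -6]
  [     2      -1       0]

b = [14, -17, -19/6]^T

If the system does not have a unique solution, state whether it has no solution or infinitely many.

x_1 = -7/3, x_2 = -3/2, x_3 = 1

Row-reduce the augmented matrix:
R1 ← R1 / (-6).
R2 ← R2 − 6·R1.
R3 ← R3 − 2·R1.
R2 ← R2 / (-6).
R1 ← R1 − 2/3·R2.
R3 ← R3 + 7/3·R2.
R3 ← R3 / (8/3).
R1 ← R1 + 1/3·R3.
R2 ← R2 − 2·R3.
Reading off the reduced rows gives x_1 = -7/3, x_2 = -3/2, x_3 = 1.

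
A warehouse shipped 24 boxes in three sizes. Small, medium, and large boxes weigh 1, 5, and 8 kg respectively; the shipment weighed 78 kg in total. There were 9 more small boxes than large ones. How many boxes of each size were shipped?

small boxes: 15, medium boxes: 3, large boxes: 6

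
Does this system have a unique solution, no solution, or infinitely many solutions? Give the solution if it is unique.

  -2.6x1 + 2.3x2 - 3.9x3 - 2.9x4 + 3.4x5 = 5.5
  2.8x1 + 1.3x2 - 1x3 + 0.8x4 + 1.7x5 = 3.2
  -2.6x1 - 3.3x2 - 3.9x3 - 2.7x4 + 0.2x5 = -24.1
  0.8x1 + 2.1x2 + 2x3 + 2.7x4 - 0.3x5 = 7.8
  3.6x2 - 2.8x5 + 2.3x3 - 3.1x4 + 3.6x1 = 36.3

x1 = 1, x2 = 4, x3 = 5, x4 = -4, x5 = 2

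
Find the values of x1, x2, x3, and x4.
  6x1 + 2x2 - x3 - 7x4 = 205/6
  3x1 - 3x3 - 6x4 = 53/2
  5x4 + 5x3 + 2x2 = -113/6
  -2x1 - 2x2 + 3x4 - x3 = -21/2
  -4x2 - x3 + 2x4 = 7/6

x1 = 3, x2 = -3/2, x3 = -1/2, x4 = -8/3

Row-reduce the augmented matrix:
R1 ← R1 / (6).
R2 ← R2 − 3·R1.
R4 ← R4 + 2·R1.
R2 ← R2 / (-1).
R1 ← R1 − 1/3·R2.
R3 ← R3 − 2·R2.
R4 ← R4 + 4/3·R2.
R5 ← R5 + 4·R2.
Swap R3 and R4.
R3 ← R3 / (2).
R1 ← R1 + 1·R3.
R2 ← R2 − 5/2·R3.
R5 ← R5 − 9·R3.
Swap R4 and R5.
R4 ← R4 / (-6).
R2 ← R2 + 5/2·R4.
R3 ← R3 − 2·R4.
R5 reduces to 0 = 0, so the extra equation is consistent.
Reading off the reduced rows gives x1 = 3, x2 = -3/2, x3 = -1/2, x4 = -8/3.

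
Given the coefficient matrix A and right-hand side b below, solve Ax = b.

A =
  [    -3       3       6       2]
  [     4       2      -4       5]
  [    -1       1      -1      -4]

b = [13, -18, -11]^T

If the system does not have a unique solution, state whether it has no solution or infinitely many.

infinitely many solutions

Row-reduce:
R1 ← R1 / (-3).
R2 ← R2 − 4·R1.
R3 ← R3 + 1·R1.
R2 ← R2 / (6).
R1 ← R1 + 1·R2.
R3 ← R3 / (-3).
R1 ← R1 + 4/3·R3.
R2 ← R2 − 2/3·R3.
Rank is 3 with 4 unknowns, leaving x_4 free.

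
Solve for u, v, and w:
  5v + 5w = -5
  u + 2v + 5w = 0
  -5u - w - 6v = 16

u = -1, v = -2, w = 1

Row-reduce the augmented matrix:
Swap R1 and R2.
R3 ← R3 + 5·R1.
R2 ← R2 / (5).
R1 ← R1 − 2·R2.
R3 ← R3 − 4·R2.
R3 ← R3 / (20).
R1 ← R1 − 3·R3.
R2 ← R2 − 1·R3.
Reading off the reduced rows gives u = -1, v = -2, w = 1.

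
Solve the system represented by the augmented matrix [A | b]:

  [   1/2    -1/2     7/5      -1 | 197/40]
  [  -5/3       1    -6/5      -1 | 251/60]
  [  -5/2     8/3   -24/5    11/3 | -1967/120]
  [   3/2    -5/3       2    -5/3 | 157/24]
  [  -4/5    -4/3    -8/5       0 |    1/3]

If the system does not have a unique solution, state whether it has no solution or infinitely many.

Row-reduce the augmented matrix:
R1 ← R1 / (1/2).
R2 ← R2 + 5/3·R1.
R3 ← R3 + 5/2·R1.
R4 ← R4 − 3/2·R1.
R5 ← R5 + 4/5·R1.
R2 ← R2 / (-2/3).
R1 ← R1 + 1·R2.
R3 ← R3 − 1/6·R2.
R4 ← R4 + 1/6·R2.
R5 ← R5 + 32/15·R2.
R3 ← R3 / (46/15).
R1 ← R1 + 12/5·R3.
R2 ← R2 + 26/5·R3.
R4 ← R4 + 46/15·R3.
R5 ← R5 + 784/75·R3.
Swap R4 and R5.
R4 ← R4 / (278/69).
R1 ← R1 − 60/23·R4.
R2 ← R2 − 221/92·R4.
R3 ← R3 + 145/184·R4.
R5 reduces to 0 = 0, so the extra equation is consistent.
Reading off the reduced rows gives x_1 = -11/4, x_2 = -1, x_3 = 2, x_4 = -3.

x_1 = -11/4, x_2 = -1, x_3 = 2, x_4 = -3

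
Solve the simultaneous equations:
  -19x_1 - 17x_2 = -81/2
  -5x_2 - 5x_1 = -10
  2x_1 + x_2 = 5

no solution

Row-reduce:
R1 ← R1 / (-19).
R2 ← R2 + 5·R1.
R3 ← R3 − 2·R1.
R2 ← R2 / (-10/19).
R1 ← R1 − 17/19·R2.
R3 ← R3 + 15/19·R2.
Row 3 reduces to 0 = -1/4, a contradiction. The system is inconsistent.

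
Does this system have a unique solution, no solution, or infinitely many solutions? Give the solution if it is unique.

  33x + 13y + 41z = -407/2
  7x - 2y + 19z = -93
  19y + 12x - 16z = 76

no solution

Row-reduce:
R1 ← R1 / (33).
R2 ← R2 − 7·R1.
R3 ← R3 − 12·R1.
R2 ← R2 / (-157/33).
R1 ← R1 − 13/33·R2.
R3 ← R3 − 157/11·R2.
Row 3 reduces to 0 = 1/2, a contradiction. The system is inconsistent.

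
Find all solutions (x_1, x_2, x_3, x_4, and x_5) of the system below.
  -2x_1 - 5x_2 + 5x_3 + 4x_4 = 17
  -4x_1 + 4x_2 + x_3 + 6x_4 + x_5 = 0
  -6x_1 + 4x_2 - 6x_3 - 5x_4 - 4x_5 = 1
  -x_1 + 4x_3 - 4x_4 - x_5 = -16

infinitely many solutions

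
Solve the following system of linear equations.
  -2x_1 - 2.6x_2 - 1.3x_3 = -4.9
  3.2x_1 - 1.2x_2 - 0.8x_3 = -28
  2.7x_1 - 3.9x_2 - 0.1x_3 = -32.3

Row-reduce the augmented matrix:
R1 ← R1 / (-2).
R2 ← R2 − 16/5·R1.
R3 ← R3 − 27/10·R1.
R2 ← R2 / (-134/25).
R1 ← R1 − 13/10·R2.
R3 ← R3 + 741/100·R2.
R3 ← R3 / (5699/2680).
R1 ← R1 + 13/268·R3.
R2 ← R2 − 36/67·R3.
Reading off the reduced rows gives x_1 = -6, x_2 = 4, x_3 = 5.

x_1 = -6, x_2 = 4, x_3 = 5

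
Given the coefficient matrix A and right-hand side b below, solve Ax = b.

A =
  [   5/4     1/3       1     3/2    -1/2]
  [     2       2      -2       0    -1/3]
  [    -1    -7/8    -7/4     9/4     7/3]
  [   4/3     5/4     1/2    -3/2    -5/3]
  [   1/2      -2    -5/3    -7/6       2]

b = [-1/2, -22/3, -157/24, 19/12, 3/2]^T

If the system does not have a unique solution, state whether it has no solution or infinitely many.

no solution

Row-reduce:
R1 ← R1 / (5/4).
R2 ← R2 − 2·R1.
R3 ← R3 + 1·R1.
R4 ← R4 − 4/3·R1.
R5 ← R5 − 1/2·R1.
R2 ← R2 / (22/15).
R1 ← R1 − 4/15·R2.
R3 ← R3 + 73/120·R2.
R4 ← R4 − 161/180·R2.
R5 ← R5 + 32/15·R2.
R3 ← R3 / (-215/88).
R1 ← R1 − 16/11·R3.
R2 ← R2 + 27/11·R3.
R4 ← R4 − 215/132·R3.
R5 ← R5 + 241/33·R3.
Swap R4 and R5.
R4 ← R4 / (-16247/1290).
R1 ← R1 − 666/215·R4.
R2 ← R2 + 882/215·R4.
R3 ← R3 + 216/215·R4.
Row 5 reduces to 0 = -1/3, a contradiction. The system is inconsistent.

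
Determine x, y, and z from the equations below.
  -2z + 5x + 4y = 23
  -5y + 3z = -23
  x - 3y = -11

Row-reduce the augmented matrix:
R1 ← R1 / (5).
R3 ← R3 − 1·R1.
R2 ← R2 / (-5).
R1 ← R1 − 4/5·R2.
R3 ← R3 + 19/5·R2.
R3 ← R3 / (-47/25).
R1 ← R1 − 2/25·R3.
R2 ← R2 + 3/5·R3.
Reading off the reduced rows gives x = 1, y = 4, z = -1.

x = 1, y = 4, z = -1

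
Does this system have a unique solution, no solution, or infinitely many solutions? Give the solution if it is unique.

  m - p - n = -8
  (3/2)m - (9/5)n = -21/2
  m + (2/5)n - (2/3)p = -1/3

Row-reduce the augmented matrix:
R2 ← R2 − 3/2·R1.
R3 ← R3 − 1·R1.
R2 ← R2 / (-3/10).
R1 ← R1 + 1·R2.
R3 ← R3 − 7/5·R2.
R3 ← R3 / (22/3).
R1 ← R1 + 6·R3.
R2 ← R2 + 5·R3.
Reading off the reduced rows gives m = -1, n = 5, p = 2.

m = -1, n = 5, p = 2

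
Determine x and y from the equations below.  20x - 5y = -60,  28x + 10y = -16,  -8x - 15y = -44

x = -2, y = 4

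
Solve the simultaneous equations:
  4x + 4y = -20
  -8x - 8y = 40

Row-reduce:
R1 ← R1 / (4).
R2 ← R2 + 8·R1.
Rank is 1 with 2 unknowns, leaving y free.

infinitely many solutions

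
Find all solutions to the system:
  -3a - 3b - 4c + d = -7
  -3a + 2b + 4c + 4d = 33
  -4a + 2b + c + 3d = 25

infinitely many solutions

Row-reduce:
R1 ← R1 / (-3).
R2 ← R2 + 3·R1.
R3 ← R3 + 4·R1.
R2 ← R2 / (5).
R1 ← R1 − 1·R2.
R3 ← R3 − 6·R2.
R3 ← R3 / (-49/15).
R1 ← R1 + 4/15·R3.
R2 ← R2 − 8/5·R3.
Rank is 3 with 4 unknowns, leaving d free.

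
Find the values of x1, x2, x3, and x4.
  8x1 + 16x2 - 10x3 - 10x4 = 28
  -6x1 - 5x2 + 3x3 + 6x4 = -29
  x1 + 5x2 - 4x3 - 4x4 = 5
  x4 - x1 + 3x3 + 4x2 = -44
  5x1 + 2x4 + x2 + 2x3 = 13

Row-reduce the augmented matrix:
R1 ← R1 / (8).
R2 ← R2 + 6·R1.
R3 ← R3 − 1·R1.
R4 ← R4 + 1·R1.
R5 ← R5 − 5·R1.
R2 ← R2 / (7).
R1 ← R1 − 2·R2.
R3 ← R3 − 3·R2.
R4 ← R4 − 6·R2.
R5 ← R5 + 9·R2.
R3 ← R3 / (-23/28).
R1 ← R1 − 1/28·R3.
R2 ← R2 + 9/14·R3.
R4 ← R4 − 157/28·R3.
R5 ← R5 − 69/28·R3.
R4 ← R4 / (-307/23).
R1 ← R1 + 21/23·R4.
R2 ← R2 − 33/23·R4.
R3 ← R3 − 59/23·R4.
R5 reduces to 0 = 0, so the extra equation is consistent.
Reading off the reduced rows gives x1 = 6, x2 = -5, x3 = -6, x4 = 0.

x1 = 6, x2 = -5, x3 = -6, x4 = 0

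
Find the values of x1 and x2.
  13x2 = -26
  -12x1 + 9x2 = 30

x1 = -4, x2 = -2

Row-reduce the augmented matrix:
Swap R1 and R2.
R1 ← R1 / (-12).
R2 ← R2 / (13).
R1 ← R1 + 3/4·R2.
Reading off the reduced rows gives x1 = -4, x2 = -2.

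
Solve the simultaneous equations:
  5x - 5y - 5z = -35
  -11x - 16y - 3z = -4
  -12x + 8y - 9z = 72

x = -4, y = 3, z = 0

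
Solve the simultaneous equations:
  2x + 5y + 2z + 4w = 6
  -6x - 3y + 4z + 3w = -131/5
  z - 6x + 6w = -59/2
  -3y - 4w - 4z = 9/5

Row-reduce the augmented matrix:
R1 ← R1 / (2).
R2 ← R2 + 6·R1.
R3 ← R3 + 6·R1.
R2 ← R2 / (12).
R1 ← R1 − 5/2·R2.
R3 ← R3 − 15·R2.
R4 ← R4 + 3·R2.
R3 ← R3 / (-11/2).
R1 ← R1 + 13/12·R3.
R2 ← R2 − 5/6·R3.
R4 ← R4 + 3/2·R3.
R4 ← R4 / (-1/22).
R1 ← R1 + 43/44·R4.
R2 ← R2 − 25/22·R4.
R3 ← R3 − 3/22·R4.
Reading off the reduced rows gives x = 3, y = 7/5, z = 1/2, w = -2.

x = 3, y = 7/5, z = 1/2, w = -2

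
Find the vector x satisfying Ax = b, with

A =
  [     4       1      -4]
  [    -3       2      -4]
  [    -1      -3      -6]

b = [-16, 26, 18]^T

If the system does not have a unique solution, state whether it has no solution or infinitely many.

x_1 = -6, x_2 = 0, x_3 = -2

Row-reduce the augmented matrix:
R1 ← R1 / (4).
R2 ← R2 + 3·R1.
R3 ← R3 + 1·R1.
R2 ← R2 / (11/4).
R1 ← R1 − 1/4·R2.
R3 ← R3 + 11/4·R2.
R3 ← R3 / (-14).
R1 ← R1 + 4/11·R3.
R2 ← R2 + 28/11·R3.
Reading off the reduced rows gives x_1 = -6, x_2 = 0, x_3 = -2.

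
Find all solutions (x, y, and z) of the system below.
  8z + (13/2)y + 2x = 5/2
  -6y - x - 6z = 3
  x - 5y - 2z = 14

infinitely many solutions

Row-reduce:
R1 ← R1 / (2).
R2 ← R2 + 1·R1.
R3 ← R3 − 1·R1.
R2 ← R2 / (-11/4).
R1 ← R1 − 13/4·R2.
R3 ← R3 + 33/4·R2.
Rank is 2 with 3 unknowns, leaving z free.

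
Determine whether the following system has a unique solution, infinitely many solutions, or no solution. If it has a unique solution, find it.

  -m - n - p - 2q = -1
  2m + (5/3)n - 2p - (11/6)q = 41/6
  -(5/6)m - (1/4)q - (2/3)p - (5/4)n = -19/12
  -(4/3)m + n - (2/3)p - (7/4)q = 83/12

Row-reduce the augmented matrix:
R1 ← R1 / (-1).
R2 ← R2 − 2·R1.
R3 ← R3 + 5/6·R1.
R4 ← R4 + 4/3·R1.
R2 ← R2 / (-1/3).
R1 ← R1 − 1·R2.
R3 ← R3 + 5/12·R2.
R4 ← R4 − 7/3·R2.
R3 ← R3 / (31/6).
R1 ← R1 + 11·R3.
R2 ← R2 − 12·R3.
R4 ← R4 + 82/3·R3.
R4 ← R4 / (763/124).
R1 ← R1 − 377/124·R4.
R2 ← R2 + 169/62·R4.
R3 ← R3 − 209/124·R4.
Reading off the reduced rows gives m = -2, n = 4, p = -3, q = 1.

m = -2, n = 4, p = -3, q = 1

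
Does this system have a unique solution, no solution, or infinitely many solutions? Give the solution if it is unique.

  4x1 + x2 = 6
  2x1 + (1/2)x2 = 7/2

Row-reduce:
R1 ← R1 / (4).
R2 ← R2 − 2·R1.
Row 2 reduces to 0 = 1/2, a contradiction. The system is inconsistent.

no solution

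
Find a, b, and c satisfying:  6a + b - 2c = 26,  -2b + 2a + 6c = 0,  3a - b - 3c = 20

Row-reduce the augmented matrix:
R1 ← R1 / (6).
R2 ← R2 − 2·R1.
R3 ← R3 − 3·R1.
R2 ← R2 / (-7/3).
R1 ← R1 − 1/6·R2.
R3 ← R3 + 3/2·R2.
R3 ← R3 / (-44/7).
R1 ← R1 − 1/7·R3.
R2 ← R2 + 20/7·R3.
Reading off the reduced rows gives a = 4, b = -2, c = -2.

a = 4, b = -2, c = -2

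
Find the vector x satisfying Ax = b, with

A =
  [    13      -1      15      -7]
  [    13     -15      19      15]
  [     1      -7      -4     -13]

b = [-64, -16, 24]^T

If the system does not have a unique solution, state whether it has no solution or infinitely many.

Row-reduce:
R1 ← R1 / (13).
R2 ← R2 − 13·R1.
R3 ← R3 − 1·R1.
R2 ← R2 / (-14).
R1 ← R1 + 1/13·R2.
R3 ← R3 + 90/13·R2.
R3 ← R3 / (-649/91).
R1 ← R1 − 103/91·R3.
R2 ← R2 + 2/7·R3.
Rank is 3 with 4 unknowns, leaving x_4 free.

infinitely many solutions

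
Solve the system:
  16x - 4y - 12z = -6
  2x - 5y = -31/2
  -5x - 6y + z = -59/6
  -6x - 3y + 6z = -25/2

x = -3/2, y = 5/2, z = -7/3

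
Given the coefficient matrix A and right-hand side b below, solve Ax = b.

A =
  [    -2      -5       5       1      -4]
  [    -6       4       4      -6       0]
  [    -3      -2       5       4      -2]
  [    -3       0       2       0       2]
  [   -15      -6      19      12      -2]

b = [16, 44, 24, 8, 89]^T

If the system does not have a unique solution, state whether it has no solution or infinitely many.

no solution

Row-reduce:
R1 ← R1 / (-2).
R2 ← R2 + 6·R1.
R3 ← R3 + 3·R1.
R4 ← R4 + 3·R1.
R5 ← R5 + 15·R1.
R2 ← R2 / (19).
R1 ← R1 − 5/2·R2.
R3 ← R3 − 11/2·R2.
R4 ← R4 − 15/2·R2.
R5 ← R5 − 63/2·R2.
R3 ← R3 / (13/19).
R1 ← R1 + 20/19·R3.
R2 ← R2 + 11/19·R3.
R4 ← R4 + 22/19·R3.
R5 ← R5 + 5/19·R3.
R4 ← R4 / (139/13).
R1 ← R1 − 111/13·R4.
R2 ← R2 − 50/13·R4.
R3 ← R3 − 97/13·R4.
R5 ← R5 − 278/13·R4.
Row 5 reduces to 0 = 1, a contradiction. The system is inconsistent.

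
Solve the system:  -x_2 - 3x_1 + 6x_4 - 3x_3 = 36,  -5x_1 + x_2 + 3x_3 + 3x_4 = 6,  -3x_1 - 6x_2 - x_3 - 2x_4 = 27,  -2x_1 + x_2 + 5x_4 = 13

Row-reduce the augmented matrix:
R1 ← R1 / (-3).
R2 ← R2 + 5·R1.
R3 ← R3 + 3·R1.
R4 ← R4 + 2·R1.
R2 ← R2 / (8/3).
R1 ← R1 − 1/3·R2.
R3 ← R3 + 5·R2.
R4 ← R4 − 5/3·R2.
R3 ← R3 / (17).
R2 ← R2 − 3·R3.
R4 ← R4 + 3·R3.
R4 ← R4 / (28/17).
R1 ← R1 + 9/8·R4.
R2 ← R2 − 75/68·R4.
R3 ← R3 + 169/136·R4.
Reading off the reduced rows gives x_1 = -3, x_2 = -3, x_3 = -4, x_4 = 2.

x_1 = -3, x_2 = -3, x_3 = -4, x_4 = 2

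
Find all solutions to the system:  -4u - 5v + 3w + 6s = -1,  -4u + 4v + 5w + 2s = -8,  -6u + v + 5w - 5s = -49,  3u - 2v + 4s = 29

u = 5, v = 1, w = 0, s = 4

Row-reduce the augmented matrix:
R1 ← R1 / (-4).
R2 ← R2 + 4·R1.
R3 ← R3 + 6·R1.
R4 ← R4 − 3·R1.
R2 ← R2 / (9).
R1 ← R1 − 5/4·R2.
R3 ← R3 − 17/2·R2.
R4 ← R4 + 23/4·R2.
R3 ← R3 / (-25/18).
R1 ← R1 + 37/36·R3.
R2 ← R2 − 2/9·R3.
R4 ← R4 − 127/36·R3.
R4 ← R4 / (-1001/50).
R1 ← R1 − 331/50·R4.
R2 ← R2 + 52/25·R4.
R3 ← R3 − 184/25·R4.
Reading off the reduced rows gives u = 5, v = 1, w = 0, s = 4.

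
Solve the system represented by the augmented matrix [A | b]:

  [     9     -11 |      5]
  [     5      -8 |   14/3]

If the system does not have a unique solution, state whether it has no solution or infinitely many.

Row-reduce the augmented matrix:
R1 ← R1 / (9).
R2 ← R2 − 5·R1.
R2 ← R2 / (-17/9).
R1 ← R1 + 11/9·R2.
Reading off the reduced rows gives x_1 = -2/3, x_2 = -1.

x_1 = -2/3, x_2 = -1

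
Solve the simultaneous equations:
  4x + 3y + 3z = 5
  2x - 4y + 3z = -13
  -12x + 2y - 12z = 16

Row-reduce:
R1 ← R1 / (4).
R2 ← R2 − 2·R1.
R3 ← R3 + 12·R1.
R2 ← R2 / (-11/2).
R1 ← R1 − 3/4·R2.
R3 ← R3 − 11·R2.
Rank is 2 with 3 unknowns, leaving z free.

infinitely many solutions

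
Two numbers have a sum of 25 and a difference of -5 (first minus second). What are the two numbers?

Let x = first number, y = second number.
  y + x = 25
  x - y = -5
Row-reduce the augmented matrix:
R2 ← R2 − 1·R1.
R2 ← R2 / (-2).
R1 ← R1 − 1·R2.
Reading off the reduced rows gives x = 10, y = 15.

first number: 10, second number: 15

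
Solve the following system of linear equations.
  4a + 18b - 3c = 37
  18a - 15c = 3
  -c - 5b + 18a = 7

a = 1, b = 2, c = 1

Row-reduce the augmented matrix:
R1 ← R1 / (4).
R2 ← R2 − 18·R1.
R3 ← R3 − 18·R1.
R2 ← R2 / (-81).
R1 ← R1 − 9/2·R2.
R3 ← R3 + 86·R2.
R3 ← R3 / (761/54).
R1 ← R1 + 5/6·R3.
R2 ← R2 − 1/54·R3.
Reading off the reduced rows gives a = 1, b = 2, c = 1.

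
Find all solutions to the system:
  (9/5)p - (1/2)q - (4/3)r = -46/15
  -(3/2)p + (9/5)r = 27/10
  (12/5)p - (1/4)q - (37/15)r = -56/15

Row-reduce:
R1 ← R1 / (9/5).
R2 ← R2 + 3/2·R1.
R3 ← R3 − 12/5·R1.
R2 ← R2 / (-5/12).
R1 ← R1 + 5/18·R2.
R3 ← R3 − 5/12·R2.
Row 3 reduces to 0 = 1/2, a contradiction. The system is inconsistent.

no solution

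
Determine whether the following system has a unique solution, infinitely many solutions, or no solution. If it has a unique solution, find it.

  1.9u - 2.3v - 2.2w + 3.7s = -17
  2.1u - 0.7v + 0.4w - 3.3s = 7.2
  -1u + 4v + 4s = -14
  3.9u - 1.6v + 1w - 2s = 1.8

Row-reduce the augmented matrix:
R1 ← R1 / (19/10).
R2 ← R2 − 21/10·R1.
R3 ← R3 + 1·R1.
R4 ← R4 − 39/10·R1.
R2 ← R2 / (35/19).
R1 ← R1 + 23/19·R2.
R3 ← R3 − 53/19·R2.
R4 ← R4 − 593/190·R2.
R3 ← R3 / (-953/175).
R1 ← R1 − 123/175·R3.
R2 ← R2 − 269/175·R3.
R4 ← R4 − 1257/1750·R3.
R4 ← R4 / (24709/4765).
R1 ← R1 + 664/953·R4.
R2 ← R2 − 787/953·R4.
R3 ← R3 + 2999/953·R4.
Reading off the reduced rows gives u = -2, v = -1, w = 2, s = -3.

u = -2, v = -1, w = 2, s = -3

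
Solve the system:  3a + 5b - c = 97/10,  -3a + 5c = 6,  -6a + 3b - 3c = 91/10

a = -2/3, b = 5/2, c = 4/5

Row-reduce the augmented matrix:
R1 ← R1 / (3).
R2 ← R2 + 3·R1.
R3 ← R3 + 6·R1.
R2 ← R2 / (5).
R1 ← R1 − 5/3·R2.
R3 ← R3 − 13·R2.
R3 ← R3 / (-77/5).
R1 ← R1 + 5/3·R3.
R2 ← R2 − 4/5·R3.
Reading off the reduced rows gives a = -2/3, b = 5/2, c = 4/5.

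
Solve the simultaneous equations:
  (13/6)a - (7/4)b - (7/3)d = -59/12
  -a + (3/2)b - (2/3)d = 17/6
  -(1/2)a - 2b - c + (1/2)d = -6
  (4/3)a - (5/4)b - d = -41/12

no solution

Row-reduce:
R1 ← R1 / (13/6).
R2 ← R2 + 1·R1.
R3 ← R3 + 1/2·R1.
R4 ← R4 − 4/3·R1.
R2 ← R2 / (9/13).
R1 ← R1 + 21/26·R2.
R3 ← R3 + 125/52·R2.
R4 ← R4 + 9/52·R2.
R3 ← R3 / (-1).
Row 4 reduces to 0 = -1/4, a contradiction. The system is inconsistent.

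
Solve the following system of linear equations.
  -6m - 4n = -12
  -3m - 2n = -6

Row-reduce:
R1 ← R1 / (-6).
R2 ← R2 + 3·R1.
Rank is 1 with 2 unknowns, leaving n free.

infinitely many solutions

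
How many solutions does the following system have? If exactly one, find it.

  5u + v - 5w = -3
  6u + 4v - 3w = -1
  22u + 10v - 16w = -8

infinitely many solutions

Row-reduce:
R1 ← R1 / (5).
R2 ← R2 − 6·R1.
R3 ← R3 − 22·R1.
R2 ← R2 / (14/5).
R1 ← R1 − 1/5·R2.
R3 ← R3 − 28/5·R2.
Rank is 2 with 3 unknowns, leaving w free.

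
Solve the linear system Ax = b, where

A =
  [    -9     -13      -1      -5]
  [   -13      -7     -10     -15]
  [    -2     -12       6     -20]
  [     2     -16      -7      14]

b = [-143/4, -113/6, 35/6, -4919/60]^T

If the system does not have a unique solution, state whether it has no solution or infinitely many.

x_1 = 1/3, x_2 = 3, x_3 = 7/4, x_4 = -8/5

Row-reduce the augmented matrix:
R1 ← R1 / (-9).
R2 ← R2 + 13·R1.
R3 ← R3 + 2·R1.
R4 ← R4 − 2·R1.
R2 ← R2 / (106/9).
R1 ← R1 − 13/9·R2.
R3 ← R3 + 82/9·R2.
R4 ← R4 + 170/9·R2.
R3 ← R3 / (-21/53).
R1 ← R1 − 123/106·R3.
R2 ← R2 + 77/106·R3.
R4 ← R4 + 1110/53·R3.
R4 ← R4 / (9218/7).
R1 ← R1 + 500/7·R4.
R2 ← R2 − 45·R4.
R3 ← R3 − 440/7·R4.
Reading off the reduced rows gives x_1 = 1/3, x_2 = 3, x_3 = 7/4, x_4 = -8/5.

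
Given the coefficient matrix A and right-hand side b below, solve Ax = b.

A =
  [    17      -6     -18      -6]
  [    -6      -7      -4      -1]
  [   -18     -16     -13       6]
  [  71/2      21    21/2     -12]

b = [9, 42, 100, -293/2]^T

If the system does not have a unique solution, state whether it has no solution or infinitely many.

no solution

Row-reduce:
R1 ← R1 / (17).
R2 ← R2 + 6·R1.
R3 ← R3 + 18·R1.
R4 ← R4 − 71/2·R1.
R2 ← R2 / (-155/17).
R1 ← R1 + 6/17·R2.
R3 ← R3 + 380/17·R2.
R4 ← R4 − 570/17·R2.
R3 ← R3 / (-207/31).
R1 ← R1 + 102/155·R3.
R2 ← R2 − 176/155·R3.
R4 ← R4 − 621/62·R3.
Row 4 reduces to 0 = -1, a contradiction. The system is inconsistent.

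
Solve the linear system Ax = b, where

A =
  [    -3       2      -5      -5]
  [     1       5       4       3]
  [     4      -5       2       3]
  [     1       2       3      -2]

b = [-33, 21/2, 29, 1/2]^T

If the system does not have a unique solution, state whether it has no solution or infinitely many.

x_1 = 5/2, x_2 = -3/2, x_3 = 2, x_4 = 5/2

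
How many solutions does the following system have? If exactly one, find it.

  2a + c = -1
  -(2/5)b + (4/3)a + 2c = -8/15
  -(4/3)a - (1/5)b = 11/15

infinitely many solutions

Row-reduce:
R1 ← R1 / (2).
R2 ← R2 − 4/3·R1.
R3 ← R3 + 4/3·R1.
R2 ← R2 / (-2/5).
R3 ← R3 + 1/5·R2.
Rank is 2 with 3 unknowns, leaving c free.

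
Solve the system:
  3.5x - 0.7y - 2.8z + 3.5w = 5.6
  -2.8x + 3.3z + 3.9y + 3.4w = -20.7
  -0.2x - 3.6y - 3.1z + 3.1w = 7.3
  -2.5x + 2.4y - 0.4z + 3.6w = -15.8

Row-reduce the augmented matrix:
R1 ← R1 / (7/2).
R2 ← R2 + 14/5·R1.
R3 ← R3 + 1/5·R1.
R4 ← R4 + 5/2·R1.
R2 ← R2 / (167/50).
R1 ← R1 + 1/5·R2.
R3 ← R3 + 91/25·R2.
R4 ← R4 − 19/10·R2.
R3 ← R3 / (-703/334).
R1 ← R1 + 123/167·R3.
R2 ← R2 − 53/167·R3.
R4 ← R4 + 1003/334·R3.
R4 ← R4 / (-41391/3515).
R1 ← R1 + 1510/703·R4.
R2 ← R2 − 2371/703·R4.
R3 ← R3 + 3359/703·R4.
Reading off the reduced rows gives x = 2, y = -3, z = 0, w = -1.

x = 2, y = -3, z = 0, w = -1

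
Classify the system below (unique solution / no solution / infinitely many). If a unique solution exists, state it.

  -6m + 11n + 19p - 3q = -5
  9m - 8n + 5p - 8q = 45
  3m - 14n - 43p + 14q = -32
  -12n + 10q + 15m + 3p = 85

Row-reduce:
R1 ← R1 / (-6).
R2 ← R2 − 9·R1.
R3 ← R3 − 3·R1.
R4 ← R4 − 15·R1.
R2 ← R2 / (17/2).
R1 ← R1 + 11/6·R2.
R3 ← R3 + 17/2·R2.
R4 ← R4 − 31/2·R2.
Swap R3 and R4.
R3 ← R3 / (-180/17).
R1 ← R1 − 69/17·R3.
R2 ← R2 − 67/17·R3.
Row 4 reduces to 0 = 3, a contradiction. The system is inconsistent.

no solution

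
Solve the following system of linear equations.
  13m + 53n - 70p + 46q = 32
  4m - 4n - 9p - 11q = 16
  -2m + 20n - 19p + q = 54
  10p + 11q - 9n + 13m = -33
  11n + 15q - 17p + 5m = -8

Row-reduce:
R1 ← R1 / (13).
R2 ← R2 − 4·R1.
R3 ← R3 + 2·R1.
R4 ← R4 − 13·R1.
R5 ← R5 − 5·R1.
R2 ← R2 / (-264/13).
R1 ← R1 − 53/13·R2.
R3 ← R3 − 366/13·R2.
R4 ← R4 + 62·R2.
R5 ← R5 + 122/13·R2.
R3 ← R3 / (-545/44).
R1 ← R1 + 757/264·R3.
R2 ← R2 + 163/264·R3.
R4 ← R4 − 5507/132·R3.
R5 ← R5 − 545/132·R3.
R4 ← R4 / (-26409/545).
R1 ← R1 − 2557/545·R4.
R2 ← R2 − 1403/545·R4.
R3 ← R3 − 1179/545·R4.
Row 5 reduces to 0 = -2/3, a contradiction. The system is inconsistent.

no solution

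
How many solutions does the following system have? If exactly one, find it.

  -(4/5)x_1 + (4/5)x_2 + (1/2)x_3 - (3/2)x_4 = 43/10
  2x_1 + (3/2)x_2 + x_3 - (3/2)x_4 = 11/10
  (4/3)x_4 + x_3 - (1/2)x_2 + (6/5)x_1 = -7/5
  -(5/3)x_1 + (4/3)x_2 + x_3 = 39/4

x_1 = -9/4, x_2 = 3, x_3 = 2, x_4 = 3/5

Row-reduce the augmented matrix:
R1 ← R1 / (-4/5).
R2 ← R2 − 2·R1.
R3 ← R3 − 6/5·R1.
R4 ← R4 + 5/3·R1.
R2 ← R2 / (7/2).
R1 ← R1 + 1·R2.
R3 ← R3 − 7/10·R2.
R4 ← R4 + 1/3·R2.
R3 ← R3 / (13/10).
R1 ← R1 − 1/56·R3.
R2 ← R2 − 9/14·R3.
R4 ← R4 − 29/168·R3.
R4 ← R4 / (17083/6552).
R1 ← R1 − 815/2184·R4.
R2 ← R2 + 285/182·R4.
R3 ← R3 − 4/39·R4.
Reading off the reduced rows gives x_1 = -9/4, x_2 = 3, x_3 = 2, x_4 = 3/5.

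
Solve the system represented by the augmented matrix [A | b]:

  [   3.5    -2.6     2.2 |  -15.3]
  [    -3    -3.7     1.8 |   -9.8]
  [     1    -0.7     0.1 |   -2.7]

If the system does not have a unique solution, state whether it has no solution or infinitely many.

x_1 = -1, x_2 = 2, x_3 = -3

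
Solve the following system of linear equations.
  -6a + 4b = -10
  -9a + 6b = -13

Row-reduce:
R1 ← R1 / (-6).
R2 ← R2 + 9·R1.
Row 2 reduces to 0 = 2, a contradiction. The system is inconsistent.

no solution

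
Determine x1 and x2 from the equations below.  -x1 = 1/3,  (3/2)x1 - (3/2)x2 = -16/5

x1 = -1/3, x2 = 9/5

Row-reduce the augmented matrix:
R1 ← R1 / (-1).
R2 ← R2 − 3/2·R1.
R2 ← R2 / (-3/2).
Reading off the reduced rows gives x1 = -1/3, x2 = 9/5.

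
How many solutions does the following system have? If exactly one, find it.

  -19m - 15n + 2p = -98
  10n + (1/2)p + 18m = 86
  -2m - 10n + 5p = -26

Row-reduce:
R1 ← R1 / (-19).
R2 ← R2 − 18·R1.
R3 ← R3 + 2·R1.
R2 ← R2 / (-80/19).
R1 ← R1 − 15/19·R2.
R3 ← R3 + 160/19·R2.
Row 3 reduces to 0 = -2, a contradiction. The system is inconsistent.

no solution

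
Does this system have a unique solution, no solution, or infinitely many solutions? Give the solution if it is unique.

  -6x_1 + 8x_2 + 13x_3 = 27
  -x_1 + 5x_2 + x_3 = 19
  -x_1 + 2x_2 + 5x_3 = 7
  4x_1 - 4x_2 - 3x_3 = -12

no solution

Row-reduce:
R1 ← R1 / (-6).
R2 ← R2 + 1·R1.
R3 ← R3 + 1·R1.
R4 ← R4 − 4·R1.
R2 ← R2 / (11/3).
R1 ← R1 + 4/3·R2.
R3 ← R3 − 2/3·R2.
R4 ← R4 − 4/3·R2.
R3 ← R3 / (67/22).
R1 ← R1 + 57/22·R3.
R2 ← R2 + 7/22·R3.
R4 ← R4 − 67/11·R3.
Row 4 reduces to 0 = 1, a contradiction. The system is inconsistent.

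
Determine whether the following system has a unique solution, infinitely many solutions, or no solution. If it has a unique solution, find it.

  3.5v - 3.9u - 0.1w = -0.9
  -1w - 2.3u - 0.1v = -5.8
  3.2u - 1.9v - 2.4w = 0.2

u = 2, v = 2, w = 1

Row-reduce the augmented matrix:
R1 ← R1 / (-39/10).
R2 ← R2 + 23/10·R1.
R3 ← R3 − 16/5·R1.
R2 ← R2 / (-422/195).
R1 ← R1 + 35/39·R2.
R3 ← R3 − 379/390·R2.
R3 ← R3 / (-4903/1688).
R1 ← R1 − 351/844·R3.
R2 ← R2 − 367/844·R3.
Reading off the reduced rows gives u = 2, v = 2, w = 1.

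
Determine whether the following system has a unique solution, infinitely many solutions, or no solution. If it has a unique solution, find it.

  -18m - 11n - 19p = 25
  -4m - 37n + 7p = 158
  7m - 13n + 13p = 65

no solution

Row-reduce:
R1 ← R1 / (-18).
R2 ← R2 + 4·R1.
R3 ← R3 − 7·R1.
R2 ← R2 / (-311/9).
R1 ← R1 − 11/18·R2.
R3 ← R3 + 311/18·R2.
Row 3 reduces to 0 = -3/2, a contradiction. The system is inconsistent.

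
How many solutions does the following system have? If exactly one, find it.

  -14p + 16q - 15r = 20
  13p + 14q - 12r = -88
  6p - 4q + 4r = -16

p = -4, q = -6, r = -4

Row-reduce the augmented matrix:
R1 ← R1 / (-14).
R2 ← R2 − 13·R1.
R3 ← R3 − 6·R1.
R2 ← R2 / (202/7).
R1 ← R1 + 8/7·R2.
R3 ← R3 − 20/7·R2.
R3 ← R3 / (14/101).
R1 ← R1 − 9/202·R3.
R2 ← R2 + 363/404·R3.
Reading off the reduced rows gives p = -4, q = -6, r = -4.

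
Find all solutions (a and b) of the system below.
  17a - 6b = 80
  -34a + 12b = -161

Row-reduce:
R1 ← R1 / (17).
R2 ← R2 + 34·R1.
Row 2 reduces to 0 = -1, a contradiction. The system is inconsistent.

no solution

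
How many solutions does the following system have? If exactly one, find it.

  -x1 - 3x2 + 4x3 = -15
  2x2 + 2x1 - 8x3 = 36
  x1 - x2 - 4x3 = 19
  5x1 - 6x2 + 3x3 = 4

Row-reduce:
R1 ← R1 / (-1).
R2 ← R2 − 2·R1.
R3 ← R3 − 1·R1.
R4 ← R4 − 5·R1.
R2 ← R2 / (-4).
R1 ← R1 − 3·R2.
R3 ← R3 + 4·R2.
R4 ← R4 + 21·R2.
Swap R3 and R4.
R3 ← R3 / (23).
R1 ← R1 + 4·R3.
Row 4 reduces to 0 = -2, a contradiction. The system is inconsistent.

no solution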